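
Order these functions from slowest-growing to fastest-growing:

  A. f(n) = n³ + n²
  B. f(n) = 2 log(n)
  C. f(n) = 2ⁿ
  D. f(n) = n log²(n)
B < D < A < C

Comparing growth rates:
B = 2 log(n) is O(log n)
D = n log²(n) is O(n log² n)
A = n³ + n² is O(n³)
C = 2ⁿ is O(2ⁿ)

Therefore, the order from slowest to fastest is: B < D < A < C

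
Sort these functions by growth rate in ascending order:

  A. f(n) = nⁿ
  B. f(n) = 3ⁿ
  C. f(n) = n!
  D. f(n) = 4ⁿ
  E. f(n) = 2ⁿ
E < B < D < C < A

Comparing growth rates:
E = 2ⁿ is O(2ⁿ)
B = 3ⁿ is O(3ⁿ)
D = 4ⁿ is O(4ⁿ)
C = n! is O(n!)
A = nⁿ is O(nⁿ)

Therefore, the order from slowest to fastest is: E < B < D < C < A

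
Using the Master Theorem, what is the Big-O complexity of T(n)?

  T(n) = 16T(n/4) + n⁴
Θ(n⁴)

Master Theorem: a = 16, b = 4, f(n) = n⁴.
Compute the critical exponent d = log₄(16) = 2.
Compare f(n) = Θ(n⁴) against n^d:
  k = 4 > d = 2, so f(n) = Ω(n^(d+ε)) — Case 3.
  Regularity: a·(n/b)^4/n^4 = a/b^4 = 16/256 < 1 ✓.
  The top-level work dominates: T(n) = Θ(f(n)) = Θ(n⁴).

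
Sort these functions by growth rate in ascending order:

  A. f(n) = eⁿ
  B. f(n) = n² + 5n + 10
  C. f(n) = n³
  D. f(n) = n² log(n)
B < D < C < A

Comparing growth rates:
B = n² + 5n + 10 is O(n²)
D = n² log(n) is O(n² log n)
C = n³ is O(n³)
A = eⁿ is O(eⁿ)

Therefore, the order from slowest to fastest is: B < D < C < A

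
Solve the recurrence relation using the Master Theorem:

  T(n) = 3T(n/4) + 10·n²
Θ(n²)

Master Theorem: a = 3, b = 4, f(n) = 10·n².
Compute the critical exponent d = log₄(3) = 0.792.
Compare f(n) = Θ(n²) against n^d:
  k = 2 > d = 0.792, so f(n) = Ω(n^(d+ε)) — Case 3.
  Regularity: a·(n/b)^2/n^2 = a/b^2 = 3/16 < 1 ✓.
  The top-level work dominates: T(n) = Θ(f(n)) = Θ(n²).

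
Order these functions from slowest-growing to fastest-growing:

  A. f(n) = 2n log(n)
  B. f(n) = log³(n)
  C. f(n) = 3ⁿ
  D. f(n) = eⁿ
B < A < D < C

Comparing growth rates:
B = log³(n) is O(log³ n)
A = 2n log(n) is O(n log n)
D = eⁿ is O(eⁿ)
C = 3ⁿ is O(3ⁿ)

Therefore, the order from slowest to fastest is: B < A < D < C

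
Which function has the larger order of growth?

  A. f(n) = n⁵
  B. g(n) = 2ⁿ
B

f(n) = n⁵ is O(n⁵), while g(n) = 2ⁿ is O(2ⁿ).
Since O(2ⁿ) grows faster than O(n⁵), g(n) dominates.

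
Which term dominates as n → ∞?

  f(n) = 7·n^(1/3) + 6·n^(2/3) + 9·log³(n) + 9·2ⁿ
9·2ⁿ

Looking at each term:
  - 7·n^(1/3) is O(n^(1/3))
  - 6·n^(2/3) is O(n^(2/3))
  - 9·log³(n) is O(log³ n)
  - 9·2ⁿ is O(2ⁿ)

The term 9·2ⁿ (O(2ⁿ)) grows fastest and dominates all others.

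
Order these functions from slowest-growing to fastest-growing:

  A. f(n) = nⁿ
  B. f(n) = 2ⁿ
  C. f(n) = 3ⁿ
B < C < A

Comparing growth rates:
B = 2ⁿ is O(2ⁿ)
C = 3ⁿ is O(3ⁿ)
A = nⁿ is O(nⁿ)

Therefore, the order from slowest to fastest is: B < C < A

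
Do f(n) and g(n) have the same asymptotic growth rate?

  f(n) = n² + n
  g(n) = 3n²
True

f(n) = n² + n and g(n) = 3n² are both O(n²).
Since they have the same asymptotic growth rate, f(n) = Θ(g(n)) is true.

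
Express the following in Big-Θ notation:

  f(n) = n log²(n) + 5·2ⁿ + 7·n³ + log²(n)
Θ(2ⁿ)

Order the terms by growth rate: log²(n) ≺ n log²(n) ≺ 7·n³ ≺ 5·2ⁿ.
The fastest-growing term 5·2ⁿ dominates as n → ∞; dropping its constant factor gives Θ(2ⁿ).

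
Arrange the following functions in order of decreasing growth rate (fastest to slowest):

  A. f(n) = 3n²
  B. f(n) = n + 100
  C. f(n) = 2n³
C > A > B

Comparing growth rates:
C = 2n³ is O(n³)
A = 3n² is O(n²)
B = n + 100 is O(n)

Therefore, the order from fastest to slowest is: C > A > B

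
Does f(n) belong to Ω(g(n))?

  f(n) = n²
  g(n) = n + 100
True

f(n) = n² is O(n²), and g(n) = n + 100 is O(n).
Since O(n²) grows at least as fast as O(n), f(n) = Ω(g(n)) is true.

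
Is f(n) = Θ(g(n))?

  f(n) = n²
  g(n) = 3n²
True

f(n) = n² and g(n) = 3n² are both O(n²).
Since they have the same asymptotic growth rate, f(n) = Θ(g(n)) is true.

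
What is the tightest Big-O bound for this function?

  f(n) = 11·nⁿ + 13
O(nⁿ)

The dominant term in 11·nⁿ + 13 is 11·nⁿ, which is Θ(nⁿ).
Lower-order terms (13) are asymptotically negligible.
Constants are absorbed, so the tightest bound is O(nⁿ).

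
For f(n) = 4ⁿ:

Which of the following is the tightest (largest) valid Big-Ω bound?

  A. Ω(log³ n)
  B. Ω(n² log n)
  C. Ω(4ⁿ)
C

f(n) = 4ⁿ is Ω(4ⁿ).
All listed options are valid Big-Ω bounds (lower bounds),
but Ω(4ⁿ) is the tightest (largest valid bound).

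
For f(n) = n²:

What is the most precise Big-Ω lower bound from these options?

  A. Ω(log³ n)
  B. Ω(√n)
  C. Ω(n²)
C

f(n) = n² is Ω(n²).
All listed options are valid Big-Ω bounds (lower bounds),
but Ω(n²) is the tightest (largest valid bound).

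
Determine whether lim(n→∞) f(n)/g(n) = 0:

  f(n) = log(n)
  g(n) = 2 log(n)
False

f(n) = log(n) is O(log n), and g(n) = 2 log(n) is O(log n).
Since they have the same growth rate, f(n) = o(g(n)) is false.
(f = o(g) requires f to grow strictly slower, not equal.)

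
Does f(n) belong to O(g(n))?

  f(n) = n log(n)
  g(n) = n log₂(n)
True

f(n) = n log(n) and g(n) = n log₂(n) are both O(n log n).
Big-O permits equal growth rates (f ≤ c·g for some c), so f(n) = O(g(n)) is true.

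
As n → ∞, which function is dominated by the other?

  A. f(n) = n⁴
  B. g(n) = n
B

f(n) = n⁴ is O(n⁴), while g(n) = n is O(n).
Since O(n) grows slower than O(n⁴), g(n) is dominated.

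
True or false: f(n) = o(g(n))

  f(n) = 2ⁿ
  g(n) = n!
True

f(n) = 2ⁿ is O(2ⁿ), and g(n) = n! is O(n!).
Since O(2ⁿ) grows strictly slower than O(n!), f(n) = o(g(n)) is true.
This means lim(n→∞) f(n)/g(n) = 0.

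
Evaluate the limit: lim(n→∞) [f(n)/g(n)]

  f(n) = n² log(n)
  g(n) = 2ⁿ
0

Since n² log(n) (O(n² log n)) grows slower than 2ⁿ (O(2ⁿ)),
the ratio f(n)/g(n) → 0 as n → ∞.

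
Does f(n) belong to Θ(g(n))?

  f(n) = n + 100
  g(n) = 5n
True

f(n) = n + 100 and g(n) = 5n are both O(n).
Since they have the same asymptotic growth rate, f(n) = Θ(g(n)) is true.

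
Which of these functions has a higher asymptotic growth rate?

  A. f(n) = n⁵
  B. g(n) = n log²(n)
A

f(n) = n⁵ is O(n⁵), while g(n) = n log²(n) is O(n log² n).
Since O(n⁵) grows faster than O(n log² n), f(n) dominates.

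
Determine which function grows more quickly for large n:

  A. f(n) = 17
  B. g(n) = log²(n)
B

f(n) = 17 is O(1), while g(n) = log²(n) is O(log² n).
Since O(log² n) grows faster than O(1), g(n) dominates.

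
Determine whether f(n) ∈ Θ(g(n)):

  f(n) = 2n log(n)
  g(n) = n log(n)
True

f(n) = 2n log(n) and g(n) = n log(n) are both O(n log n).
Since they have the same asymptotic growth rate, f(n) = Θ(g(n)) is true.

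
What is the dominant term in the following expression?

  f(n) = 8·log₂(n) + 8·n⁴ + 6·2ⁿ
6·2ⁿ

Looking at each term:
  - 8·log₂(n) is O(log n)
  - 8·n⁴ is O(n⁴)
  - 6·2ⁿ is O(2ⁿ)

The term 6·2ⁿ (O(2ⁿ)) grows fastest and dominates all others.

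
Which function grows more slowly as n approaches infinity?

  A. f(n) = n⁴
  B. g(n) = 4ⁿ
A

f(n) = n⁴ is O(n⁴), while g(n) = 4ⁿ is O(4ⁿ).
Since O(n⁴) grows slower than O(4ⁿ), f(n) is dominated.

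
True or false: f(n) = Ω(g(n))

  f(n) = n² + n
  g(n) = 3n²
True

f(n) = n² + n and g(n) = 3n² are both O(n²).
Big-Ω permits equal growth rates (f ≥ c·g for some c > 0), so f(n) = Ω(g(n)) is true.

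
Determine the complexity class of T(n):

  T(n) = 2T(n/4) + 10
Θ(n^log₄(2))

Master Theorem: a = 2, b = 4, f(n) = 10.
Compute the critical exponent d = log₄(2) = 0.500.
Compare f(n) = Θ(1) against n^d:
  k = 0 < d = 0.500, so f(n) = O(n^(d-ε)) — Case 1.
  The recursion cost dominates: T(n) = Θ(n^d) = Θ(n^log₄(2)).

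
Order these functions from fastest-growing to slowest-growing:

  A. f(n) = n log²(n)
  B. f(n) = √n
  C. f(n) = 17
A > B > C

Comparing growth rates:
A = n log²(n) is O(n log² n)
B = √n is O(√n)
C = 17 is O(1)

Therefore, the order from fastest to slowest is: A > B > C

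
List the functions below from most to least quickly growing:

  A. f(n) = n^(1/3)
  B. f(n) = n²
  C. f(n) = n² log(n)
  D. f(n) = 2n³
D > C > B > A

Comparing growth rates:
D = 2n³ is O(n³)
C = n² log(n) is O(n² log n)
B = n² is O(n²)
A = n^(1/3) is O(n^(1/3))

Therefore, the order from fastest to slowest is: D > C > B > A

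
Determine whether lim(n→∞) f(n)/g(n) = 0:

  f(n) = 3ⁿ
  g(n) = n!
True

f(n) = 3ⁿ is O(3ⁿ), and g(n) = n! is O(n!).
Since O(3ⁿ) grows strictly slower than O(n!), f(n) = o(g(n)) is true.
This means lim(n→∞) f(n)/g(n) = 0.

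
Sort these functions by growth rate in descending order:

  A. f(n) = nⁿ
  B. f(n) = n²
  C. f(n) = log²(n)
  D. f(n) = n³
A > D > B > C

Comparing growth rates:
A = nⁿ is O(nⁿ)
D = n³ is O(n³)
B = n² is O(n²)
C = log²(n) is O(log² n)

Therefore, the order from fastest to slowest is: A > D > B > C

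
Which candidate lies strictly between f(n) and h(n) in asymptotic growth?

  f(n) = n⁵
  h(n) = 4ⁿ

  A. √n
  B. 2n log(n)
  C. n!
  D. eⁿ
D

We need g(n) with n⁵ = o(g(n)) and g(n) = o(4ⁿ), i.e. O(n⁵) ≺ g ≺ O(4ⁿ).
Check each option:
  A. √n — O(√n) does not grow strictly faster than f(n)
  B. 2n log(n) — O(n log n) does not grow strictly faster than f(n)
  C. n! — O(n!) does not grow strictly slower than h(n)
  D. eⁿ — O(eⁿ) is strictly between O(n⁵) and O(4ⁿ) ✓

Only option D (eⁿ) lies strictly between.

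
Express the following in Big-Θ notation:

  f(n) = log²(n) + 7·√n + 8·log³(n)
Θ(√n)

Order the terms by growth rate: log²(n) ≺ 8·log³(n) ≺ 7·√n.
The fastest-growing term 7·√n dominates as n → ∞; dropping its constant factor gives Θ(√n).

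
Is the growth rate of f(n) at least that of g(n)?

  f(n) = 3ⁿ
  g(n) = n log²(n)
True

f(n) = 3ⁿ is O(3ⁿ), and g(n) = n log²(n) is O(n log² n).
Since O(3ⁿ) grows at least as fast as O(n log² n), f(n) = Ω(g(n)) is true.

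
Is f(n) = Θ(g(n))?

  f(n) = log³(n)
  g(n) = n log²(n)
False

f(n) = log³(n) is O(log³ n), and g(n) = n log²(n) is O(n log² n).
Since they have different growth rates, f(n) = Θ(g(n)) is false.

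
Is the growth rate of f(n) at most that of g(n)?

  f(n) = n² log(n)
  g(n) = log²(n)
False

f(n) = n² log(n) is O(n² log n), and g(n) = log²(n) is O(log² n).
Since O(n² log n) grows faster than O(log² n), f(n) = O(g(n)) is false.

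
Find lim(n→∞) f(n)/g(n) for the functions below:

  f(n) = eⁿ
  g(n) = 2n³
∞

Since eⁿ (O(eⁿ)) grows faster than 2n³ (O(n³)),
the ratio f(n)/g(n) → ∞ as n → ∞.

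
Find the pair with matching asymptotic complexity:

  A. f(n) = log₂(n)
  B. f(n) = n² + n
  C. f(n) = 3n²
B and C

Examining each function:
  A. log₂(n) is O(log n)
  B. n² + n is O(n²)
  C. 3n² is O(n²)

Functions B and C both have the same complexity class.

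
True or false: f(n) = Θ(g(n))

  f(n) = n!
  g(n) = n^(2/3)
False

f(n) = n! is O(n!), and g(n) = n^(2/3) is O(n^(2/3)).
Since they have different growth rates, f(n) = Θ(g(n)) is false.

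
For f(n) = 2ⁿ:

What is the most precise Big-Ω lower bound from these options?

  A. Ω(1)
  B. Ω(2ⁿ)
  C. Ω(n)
B

f(n) = 2ⁿ is Ω(2ⁿ).
All listed options are valid Big-Ω bounds (lower bounds),
but Ω(2ⁿ) is the tightest (largest valid bound).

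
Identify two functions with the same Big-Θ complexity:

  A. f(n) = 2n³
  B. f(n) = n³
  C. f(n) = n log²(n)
A and B

Examining each function:
  A. 2n³ is O(n³)
  B. n³ is O(n³)
  C. n log²(n) is O(n log² n)

Functions A and B both have the same complexity class.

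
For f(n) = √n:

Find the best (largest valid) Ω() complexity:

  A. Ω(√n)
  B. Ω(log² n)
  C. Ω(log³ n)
A

f(n) = √n is Ω(√n).
All listed options are valid Big-Ω bounds (lower bounds),
but Ω(√n) is the tightest (largest valid bound).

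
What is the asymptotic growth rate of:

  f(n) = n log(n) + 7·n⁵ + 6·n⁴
Θ(n⁵)

Order the terms by growth rate: n log(n) ≺ 6·n⁴ ≺ 7·n⁵.
The fastest-growing term 7·n⁵ dominates as n → ∞; dropping its constant factor gives Θ(n⁵).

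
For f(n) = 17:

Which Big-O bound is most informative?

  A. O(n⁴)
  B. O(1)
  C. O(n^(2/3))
B

f(n) = 17 is O(1).
All listed options are valid Big-O bounds (upper bounds),
but O(1) is the tightest (smallest valid bound).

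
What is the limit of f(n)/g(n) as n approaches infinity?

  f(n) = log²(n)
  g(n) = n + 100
0

Since log²(n) (O(log² n)) grows slower than n + 100 (O(n)),
the ratio f(n)/g(n) → 0 as n → ∞.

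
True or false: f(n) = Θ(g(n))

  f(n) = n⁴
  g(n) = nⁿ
False

f(n) = n⁴ is O(n⁴), and g(n) = nⁿ is O(nⁿ).
Since they have different growth rates, f(n) = Θ(g(n)) is false.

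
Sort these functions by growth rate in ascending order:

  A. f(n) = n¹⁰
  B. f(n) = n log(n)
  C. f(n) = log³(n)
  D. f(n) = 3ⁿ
C < B < A < D

Comparing growth rates:
C = log³(n) is O(log³ n)
B = n log(n) is O(n log n)
A = n¹⁰ is O(n¹⁰)
D = 3ⁿ is O(3ⁿ)

Therefore, the order from slowest to fastest is: C < B < A < D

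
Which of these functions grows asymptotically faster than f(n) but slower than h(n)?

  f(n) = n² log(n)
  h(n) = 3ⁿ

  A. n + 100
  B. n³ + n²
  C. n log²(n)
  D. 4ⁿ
B

We need g(n) with n² log(n) = o(g(n)) and g(n) = o(3ⁿ), i.e. O(n² log n) ≺ g ≺ O(3ⁿ).
Check each option:
  A. n + 100 — O(n) does not grow strictly faster than f(n)
  B. n³ + n² — O(n³) is strictly between O(n² log n) and O(3ⁿ) ✓
  C. n log²(n) — O(n log² n) does not grow strictly faster than f(n)
  D. 4ⁿ — O(4ⁿ) does not grow strictly slower than h(n)

Only option B (n³ + n²) lies strictly between.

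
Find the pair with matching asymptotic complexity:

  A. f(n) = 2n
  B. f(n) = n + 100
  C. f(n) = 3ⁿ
A and B

Examining each function:
  A. 2n is O(n)
  B. n + 100 is O(n)
  C. 3ⁿ is O(3ⁿ)

Functions A and B both have the same complexity class.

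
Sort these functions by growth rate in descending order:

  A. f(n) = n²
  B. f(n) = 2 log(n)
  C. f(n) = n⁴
C > A > B

Comparing growth rates:
C = n⁴ is O(n⁴)
A = n² is O(n²)
B = 2 log(n) is O(log n)

Therefore, the order from fastest to slowest is: C > A > B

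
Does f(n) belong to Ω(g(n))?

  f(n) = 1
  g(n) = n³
False

f(n) = 1 is O(1), and g(n) = n³ is O(n³).
Since O(1) grows slower than O(n³), f(n) = Ω(g(n)) is false.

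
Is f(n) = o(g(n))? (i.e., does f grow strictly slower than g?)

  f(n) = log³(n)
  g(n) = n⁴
True

f(n) = log³(n) is O(log³ n), and g(n) = n⁴ is O(n⁴).
Since O(log³ n) grows strictly slower than O(n⁴), f(n) = o(g(n)) is true.
This means lim(n→∞) f(n)/g(n) = 0.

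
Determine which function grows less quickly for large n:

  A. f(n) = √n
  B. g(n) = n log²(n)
A

f(n) = √n is O(√n), while g(n) = n log²(n) is O(n log² n).
Since O(√n) grows slower than O(n log² n), f(n) is dominated.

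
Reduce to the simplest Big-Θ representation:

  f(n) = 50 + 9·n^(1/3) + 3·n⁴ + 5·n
Θ(n⁴)

Order the terms by growth rate: 50 ≺ 9·n^(1/3) ≺ 5·n ≺ 3·n⁴.
The fastest-growing term 3·n⁴ dominates as n → ∞; dropping its constant factor gives Θ(n⁴).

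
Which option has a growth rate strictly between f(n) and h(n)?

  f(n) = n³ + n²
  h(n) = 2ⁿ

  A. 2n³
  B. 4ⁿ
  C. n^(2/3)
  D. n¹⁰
D

We need g(n) with n³ + n² = o(g(n)) and g(n) = o(2ⁿ), i.e. O(n³) ≺ g ≺ O(2ⁿ).
Check each option:
  A. 2n³ — O(n³) does not grow strictly faster than f(n)
  B. 4ⁿ — O(4ⁿ) does not grow strictly slower than h(n)
  C. n^(2/3) — O(n^(2/3)) does not grow strictly faster than f(n)
  D. n¹⁰ — O(n¹⁰) is strictly between O(n³) and O(2ⁿ) ✓

Only option D (n¹⁰) lies strictly between.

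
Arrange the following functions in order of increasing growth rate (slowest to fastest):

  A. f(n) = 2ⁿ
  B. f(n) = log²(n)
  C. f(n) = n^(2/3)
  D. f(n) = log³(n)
B < D < C < A

Comparing growth rates:
B = log²(n) is O(log² n)
D = log³(n) is O(log³ n)
C = n^(2/3) is O(n^(2/3))
A = 2ⁿ is O(2ⁿ)

Therefore, the order from slowest to fastest is: B < D < C < A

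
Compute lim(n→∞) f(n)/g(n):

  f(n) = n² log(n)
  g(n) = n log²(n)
∞

Since n² log(n) (O(n² log n)) grows faster than n log²(n) (O(n log² n)),
the ratio f(n)/g(n) → ∞ as n → ∞.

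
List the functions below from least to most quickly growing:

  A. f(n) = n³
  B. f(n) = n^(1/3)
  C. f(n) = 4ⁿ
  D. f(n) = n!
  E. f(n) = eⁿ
B < A < E < C < D

Comparing growth rates:
B = n^(1/3) is O(n^(1/3))
A = n³ is O(n³)
E = eⁿ is O(eⁿ)
C = 4ⁿ is O(4ⁿ)
D = n! is O(n!)

Therefore, the order from slowest to fastest is: B < A < E < C < D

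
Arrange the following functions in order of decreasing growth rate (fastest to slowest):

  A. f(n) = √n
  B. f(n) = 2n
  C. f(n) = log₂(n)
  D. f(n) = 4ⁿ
D > B > A > C

Comparing growth rates:
D = 4ⁿ is O(4ⁿ)
B = 2n is O(n)
A = √n is O(√n)
C = log₂(n) is O(log n)

Therefore, the order from fastest to slowest is: D > B > A > C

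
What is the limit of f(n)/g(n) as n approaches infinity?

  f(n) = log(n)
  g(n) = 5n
0

Since log(n) (O(log n)) grows slower than 5n (O(n)),
the ratio f(n)/g(n) → 0 as n → ∞.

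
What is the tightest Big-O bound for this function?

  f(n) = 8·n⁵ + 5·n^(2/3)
O(n⁵)

The dominant term in 8·n⁵ + 5·n^(2/3) is 8·n⁵, which is Θ(n⁵).
Lower-order terms (5·n^(2/3)) are asymptotically negligible.
Constants are absorbed, so the tightest bound is O(n⁵).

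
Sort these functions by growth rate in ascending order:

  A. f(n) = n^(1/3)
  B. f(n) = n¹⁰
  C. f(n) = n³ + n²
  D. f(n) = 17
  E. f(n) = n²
D < A < E < C < B

Comparing growth rates:
D = 17 is O(1)
A = n^(1/3) is O(n^(1/3))
E = n² is O(n²)
C = n³ + n² is O(n³)
B = n¹⁰ is O(n¹⁰)

Therefore, the order from slowest to fastest is: D < A < E < C < B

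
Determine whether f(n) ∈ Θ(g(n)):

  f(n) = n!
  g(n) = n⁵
False

f(n) = n! is O(n!), and g(n) = n⁵ is O(n⁵).
Since they have different growth rates, f(n) = Θ(g(n)) is false.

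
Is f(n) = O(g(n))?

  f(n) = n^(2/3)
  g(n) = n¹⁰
True

f(n) = n^(2/3) is O(n^(2/3)), and g(n) = n¹⁰ is O(n¹⁰).
Since O(n^(2/3)) ⊆ O(n¹⁰) (f grows no faster than g), f(n) = O(g(n)) is true.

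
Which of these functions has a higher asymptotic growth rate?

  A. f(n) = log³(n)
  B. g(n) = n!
B

f(n) = log³(n) is O(log³ n), while g(n) = n! is O(n!).
Since O(n!) grows faster than O(log³ n), g(n) dominates.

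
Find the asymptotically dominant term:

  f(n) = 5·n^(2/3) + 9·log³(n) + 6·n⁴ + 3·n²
6·n⁴

Looking at each term:
  - 5·n^(2/3) is O(n^(2/3))
  - 9·log³(n) is O(log³ n)
  - 6·n⁴ is O(n⁴)
  - 3·n² is O(n²)

The term 6·n⁴ (O(n⁴)) grows fastest and dominates all others.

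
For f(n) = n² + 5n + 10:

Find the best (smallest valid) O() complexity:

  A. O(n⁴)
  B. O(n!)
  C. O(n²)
C

f(n) = n² + 5n + 10 is O(n²).
All listed options are valid Big-O bounds (upper bounds),
but O(n²) is the tightest (smallest valid bound).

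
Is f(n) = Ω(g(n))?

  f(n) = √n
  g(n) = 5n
False

f(n) = √n is O(√n), and g(n) = 5n is O(n).
Since O(√n) grows slower than O(n), f(n) = Ω(g(n)) is false.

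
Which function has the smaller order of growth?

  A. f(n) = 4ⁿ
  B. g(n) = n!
A

f(n) = 4ⁿ is O(4ⁿ), while g(n) = n! is O(n!).
Since O(4ⁿ) grows slower than O(n!), f(n) is dominated.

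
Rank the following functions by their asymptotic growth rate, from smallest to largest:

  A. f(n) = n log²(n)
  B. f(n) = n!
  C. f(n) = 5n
C < A < B

Comparing growth rates:
C = 5n is O(n)
A = n log²(n) is O(n log² n)
B = n! is O(n!)

Therefore, the order from slowest to fastest is: C < A < B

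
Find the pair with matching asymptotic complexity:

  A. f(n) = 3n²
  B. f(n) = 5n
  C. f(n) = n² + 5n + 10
A and C

Examining each function:
  A. 3n² is O(n²)
  B. 5n is O(n)
  C. n² + 5n + 10 is O(n²)

Functions A and C both have the same complexity class.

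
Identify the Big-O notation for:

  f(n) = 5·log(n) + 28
O(log n)

The dominant term in 5·log(n) + 28 is 5·log(n), which is Θ(log n).
Lower-order terms (28) are asymptotically negligible.
Constants are absorbed, so the tightest bound is O(log n).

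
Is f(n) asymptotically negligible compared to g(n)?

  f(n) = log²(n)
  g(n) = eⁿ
True

f(n) = log²(n) is O(log² n), and g(n) = eⁿ is O(eⁿ).
Since O(log² n) grows strictly slower than O(eⁿ), f(n) = o(g(n)) is true.
This means lim(n→∞) f(n)/g(n) = 0.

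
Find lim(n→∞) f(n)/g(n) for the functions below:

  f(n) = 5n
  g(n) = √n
∞

Since 5n (O(n)) grows faster than √n (O(√n)),
the ratio f(n)/g(n) → ∞ as n → ∞.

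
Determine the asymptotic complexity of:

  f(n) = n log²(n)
O(n log² n)

The dominant term in n log²(n) is n log²(n), which is Θ(n log² n).
Constants are absorbed, so the tightest bound is O(n log² n).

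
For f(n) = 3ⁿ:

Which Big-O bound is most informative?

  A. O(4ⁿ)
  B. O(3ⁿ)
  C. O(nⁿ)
B

f(n) = 3ⁿ is O(3ⁿ).
All listed options are valid Big-O bounds (upper bounds),
but O(3ⁿ) is the tightest (smallest valid bound).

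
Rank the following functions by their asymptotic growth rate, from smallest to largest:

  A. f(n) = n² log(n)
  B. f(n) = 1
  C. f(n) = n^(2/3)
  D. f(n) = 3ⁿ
B < C < A < D

Comparing growth rates:
B = 1 is O(1)
C = n^(2/3) is O(n^(2/3))
A = n² log(n) is O(n² log n)
D = 3ⁿ is O(3ⁿ)

Therefore, the order from slowest to fastest is: B < C < A < D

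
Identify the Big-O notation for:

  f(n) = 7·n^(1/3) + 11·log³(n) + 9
O(n^(1/3))

The dominant term in 7·n^(1/3) + 11·log³(n) + 9 is 7·n^(1/3), which is Θ(n^(1/3)).
Lower-order terms (11·log³(n), 9) are asymptotically negligible.
Constants are absorbed, so the tightest bound is O(n^(1/3)).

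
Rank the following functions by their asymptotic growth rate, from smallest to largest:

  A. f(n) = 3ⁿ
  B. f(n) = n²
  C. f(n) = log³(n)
C < B < A

Comparing growth rates:
C = log³(n) is O(log³ n)
B = n² is O(n²)
A = 3ⁿ is O(3ⁿ)

Therefore, the order from slowest to fastest is: C < B < A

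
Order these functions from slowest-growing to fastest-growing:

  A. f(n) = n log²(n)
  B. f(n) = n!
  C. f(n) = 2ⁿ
A < C < B

Comparing growth rates:
A = n log²(n) is O(n log² n)
C = 2ⁿ is O(2ⁿ)
B = n! is O(n!)

Therefore, the order from slowest to fastest is: A < C < B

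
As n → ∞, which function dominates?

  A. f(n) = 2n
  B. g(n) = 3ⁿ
B

f(n) = 2n is O(n), while g(n) = 3ⁿ is O(3ⁿ).
Since O(3ⁿ) grows faster than O(n), g(n) dominates.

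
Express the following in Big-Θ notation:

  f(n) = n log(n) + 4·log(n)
Θ(n log n)

Order the terms by growth rate: 4·log(n) ≺ n log(n).
The fastest-growing term n log(n) dominates as n → ∞; dropping its constant factor gives Θ(n log n).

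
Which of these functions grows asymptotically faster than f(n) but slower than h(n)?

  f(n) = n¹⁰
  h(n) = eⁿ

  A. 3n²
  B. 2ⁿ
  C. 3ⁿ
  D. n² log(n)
B

We need g(n) with n¹⁰ = o(g(n)) and g(n) = o(eⁿ), i.e. O(n¹⁰) ≺ g ≺ O(eⁿ).
Check each option:
  A. 3n² — O(n²) does not grow strictly faster than f(n)
  B. 2ⁿ — O(2ⁿ) is strictly between O(n¹⁰) and O(eⁿ) ✓
  C. 3ⁿ — O(3ⁿ) does not grow strictly slower than h(n)
  D. n² log(n) — O(n² log n) does not grow strictly faster than f(n)

Only option B (2ⁿ) lies strictly between.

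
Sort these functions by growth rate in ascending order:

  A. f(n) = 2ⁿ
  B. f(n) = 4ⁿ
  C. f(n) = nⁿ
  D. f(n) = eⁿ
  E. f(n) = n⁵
E < A < D < B < C

Comparing growth rates:
E = n⁵ is O(n⁵)
A = 2ⁿ is O(2ⁿ)
D = eⁿ is O(eⁿ)
B = 4ⁿ is O(4ⁿ)
C = nⁿ is O(nⁿ)

Therefore, the order from slowest to fastest is: E < A < D < B < C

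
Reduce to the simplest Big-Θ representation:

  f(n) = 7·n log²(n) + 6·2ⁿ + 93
Θ(2ⁿ)

Order the terms by growth rate: 93 ≺ 7·n log²(n) ≺ 6·2ⁿ.
The fastest-growing term 6·2ⁿ dominates as n → ∞; dropping its constant factor gives Θ(2ⁿ).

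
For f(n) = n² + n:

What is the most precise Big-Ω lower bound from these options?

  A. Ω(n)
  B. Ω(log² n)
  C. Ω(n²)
C

f(n) = n² + n is Ω(n²).
All listed options are valid Big-Ω bounds (lower bounds),
but Ω(n²) is the tightest (largest valid bound).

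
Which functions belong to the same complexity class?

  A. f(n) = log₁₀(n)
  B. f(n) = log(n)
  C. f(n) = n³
A and B

Examining each function:
  A. log₁₀(n) is O(log n)
  B. log(n) is O(log n)
  C. n³ is O(n³)

Functions A and B both have the same complexity class.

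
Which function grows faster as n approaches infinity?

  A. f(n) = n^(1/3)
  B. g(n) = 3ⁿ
B

f(n) = n^(1/3) is O(n^(1/3)), while g(n) = 3ⁿ is O(3ⁿ).
Since O(3ⁿ) grows faster than O(n^(1/3)), g(n) dominates.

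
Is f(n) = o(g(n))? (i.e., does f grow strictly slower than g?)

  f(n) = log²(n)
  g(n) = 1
False

f(n) = log²(n) is O(log² n), and g(n) = 1 is O(1).
Since O(log² n) grows faster than or equal to O(1), f(n) = o(g(n)) is false.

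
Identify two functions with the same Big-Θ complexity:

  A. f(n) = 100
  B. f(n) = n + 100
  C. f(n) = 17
A and C

Examining each function:
  A. 100 is O(1)
  B. n + 100 is O(n)
  C. 17 is O(1)

Functions A and C both have the same complexity class.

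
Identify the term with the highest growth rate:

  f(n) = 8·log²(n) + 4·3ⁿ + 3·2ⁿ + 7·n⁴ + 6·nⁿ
6·nⁿ

Looking at each term:
  - 8·log²(n) is O(log² n)
  - 4·3ⁿ is O(3ⁿ)
  - 3·2ⁿ is O(2ⁿ)
  - 7·n⁴ is O(n⁴)
  - 6·nⁿ is O(nⁿ)

The term 6·nⁿ (O(nⁿ)) grows fastest and dominates all others.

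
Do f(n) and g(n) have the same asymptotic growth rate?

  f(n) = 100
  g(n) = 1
True

f(n) = 100 and g(n) = 1 are both O(1).
Since they have the same asymptotic growth rate, f(n) = Θ(g(n)) is true.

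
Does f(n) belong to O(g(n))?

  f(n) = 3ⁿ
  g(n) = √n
False

f(n) = 3ⁿ is O(3ⁿ), and g(n) = √n is O(√n).
Since O(3ⁿ) grows faster than O(√n), f(n) = O(g(n)) is false.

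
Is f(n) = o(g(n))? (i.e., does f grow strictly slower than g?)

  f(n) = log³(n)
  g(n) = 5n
True

f(n) = log³(n) is O(log³ n), and g(n) = 5n is O(n).
Since O(log³ n) grows strictly slower than O(n), f(n) = o(g(n)) is true.
This means lim(n→∞) f(n)/g(n) = 0.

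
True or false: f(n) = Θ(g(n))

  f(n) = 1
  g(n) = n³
False

f(n) = 1 is O(1), and g(n) = n³ is O(n³).
Since they have different growth rates, f(n) = Θ(g(n)) is false.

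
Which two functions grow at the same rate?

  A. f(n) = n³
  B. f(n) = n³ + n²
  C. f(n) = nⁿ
A and B

Examining each function:
  A. n³ is O(n³)
  B. n³ + n² is O(n³)
  C. nⁿ is O(nⁿ)

Functions A and B both have the same complexity class.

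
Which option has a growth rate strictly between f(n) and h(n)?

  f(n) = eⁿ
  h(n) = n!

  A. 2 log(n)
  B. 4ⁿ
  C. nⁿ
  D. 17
B

We need g(n) with eⁿ = o(g(n)) and g(n) = o(n!), i.e. O(eⁿ) ≺ g ≺ O(n!).
Check each option:
  A. 2 log(n) — O(log n) does not grow strictly faster than f(n)
  B. 4ⁿ — O(4ⁿ) is strictly between O(eⁿ) and O(n!) ✓
  C. nⁿ — O(nⁿ) does not grow strictly slower than h(n)
  D. 17 — O(1) does not grow strictly faster than f(n)

Only option B (4ⁿ) lies strictly between.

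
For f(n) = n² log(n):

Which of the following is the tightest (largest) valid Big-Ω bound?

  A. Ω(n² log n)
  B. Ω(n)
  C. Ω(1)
A

f(n) = n² log(n) is Ω(n² log n).
All listed options are valid Big-Ω bounds (lower bounds),
but Ω(n² log n) is the tightest (largest valid bound).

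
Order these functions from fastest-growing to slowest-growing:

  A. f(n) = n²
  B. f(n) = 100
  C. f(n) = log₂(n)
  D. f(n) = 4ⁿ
D > A > C > B

Comparing growth rates:
D = 4ⁿ is O(4ⁿ)
A = n² is O(n²)
C = log₂(n) is O(log n)
B = 100 is O(1)

Therefore, the order from fastest to slowest is: D > A > C > B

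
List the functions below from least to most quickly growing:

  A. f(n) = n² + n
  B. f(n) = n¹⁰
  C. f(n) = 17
C < A < B

Comparing growth rates:
C = 17 is O(1)
A = n² + n is O(n²)
B = n¹⁰ is O(n¹⁰)

Therefore, the order from slowest to fastest is: C < A < B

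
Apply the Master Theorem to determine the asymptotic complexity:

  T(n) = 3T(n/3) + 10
Θ(n)

Master Theorem: a = 3, b = 3, f(n) = 10.
Compute the critical exponent d = log₃(3) = 1.
Compare f(n) = Θ(1) against n^d:
  k = 0 < d = 1, so f(n) = O(n^(d-ε)) — Case 1.
  The recursion cost dominates: T(n) = Θ(n^d) = Θ(n).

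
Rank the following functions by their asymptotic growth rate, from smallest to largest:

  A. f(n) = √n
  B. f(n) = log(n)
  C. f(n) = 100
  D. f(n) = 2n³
C < B < A < D

Comparing growth rates:
C = 100 is O(1)
B = log(n) is O(log n)
A = √n is O(√n)
D = 2n³ is O(n³)

Therefore, the order from slowest to fastest is: C < B < A < D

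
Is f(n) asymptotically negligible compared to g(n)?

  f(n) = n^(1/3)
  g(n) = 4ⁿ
True

f(n) = n^(1/3) is O(n^(1/3)), and g(n) = 4ⁿ is O(4ⁿ).
Since O(n^(1/3)) grows strictly slower than O(4ⁿ), f(n) = o(g(n)) is true.
This means lim(n→∞) f(n)/g(n) = 0.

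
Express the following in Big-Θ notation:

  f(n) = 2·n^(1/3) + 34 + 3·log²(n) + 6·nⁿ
Θ(nⁿ)

Order the terms by growth rate: 34 ≺ 3·log²(n) ≺ 2·n^(1/3) ≺ 6·nⁿ.
The fastest-growing term 6·nⁿ dominates as n → ∞; dropping its constant factor gives Θ(nⁿ).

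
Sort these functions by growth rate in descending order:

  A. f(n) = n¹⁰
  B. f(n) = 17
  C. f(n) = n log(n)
A > C > B

Comparing growth rates:
A = n¹⁰ is O(n¹⁰)
C = n log(n) is O(n log n)
B = 17 is O(1)

Therefore, the order from fastest to slowest is: A > C > B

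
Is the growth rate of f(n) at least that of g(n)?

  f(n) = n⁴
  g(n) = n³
True

f(n) = n⁴ is O(n⁴), and g(n) = n³ is O(n³).
Since O(n⁴) grows at least as fast as O(n³), f(n) = Ω(g(n)) is true.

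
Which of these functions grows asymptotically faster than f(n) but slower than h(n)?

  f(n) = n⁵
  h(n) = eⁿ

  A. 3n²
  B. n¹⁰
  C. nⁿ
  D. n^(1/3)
B

We need g(n) with n⁵ = o(g(n)) and g(n) = o(eⁿ), i.e. O(n⁵) ≺ g ≺ O(eⁿ).
Check each option:
  A. 3n² — O(n²) does not grow strictly faster than f(n)
  B. n¹⁰ — O(n¹⁰) is strictly between O(n⁵) and O(eⁿ) ✓
  C. nⁿ — O(nⁿ) does not grow strictly slower than h(n)
  D. n^(1/3) — O(n^(1/3)) does not grow strictly faster than f(n)

Only option B (n¹⁰) lies strictly between.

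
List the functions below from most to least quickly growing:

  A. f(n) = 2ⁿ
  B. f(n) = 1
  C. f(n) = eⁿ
C > A > B

Comparing growth rates:
C = eⁿ is O(eⁿ)
A = 2ⁿ is O(2ⁿ)
B = 1 is O(1)

Therefore, the order from fastest to slowest is: C > A > B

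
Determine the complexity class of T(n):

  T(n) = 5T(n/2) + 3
Θ(n^log₂(5))

Master Theorem: a = 5, b = 2, f(n) = 3.
Compute the critical exponent d = log₂(5) = 2.322.
Compare f(n) = Θ(1) against n^d:
  k = 0 < d = 2.322, so f(n) = O(n^(d-ε)) — Case 1.
  The recursion cost dominates: T(n) = Θ(n^d) = Θ(n^log₂(5)).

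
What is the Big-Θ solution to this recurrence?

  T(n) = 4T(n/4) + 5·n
Θ(n log n)

Master Theorem: a = 4, b = 4, f(n) = 5·n.
Compute the critical exponent d = log₄(4) = 1.
Compare f(n) = Θ(n) against n^d:
  k = 1 = d, so f(n) = Θ(n^d) — Case 2.
  Work is balanced across levels: T(n) = Θ(n^d log n) = Θ(n log n).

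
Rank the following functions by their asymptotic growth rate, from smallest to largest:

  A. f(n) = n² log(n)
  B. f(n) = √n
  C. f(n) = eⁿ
B < A < C

Comparing growth rates:
B = √n is O(√n)
A = n² log(n) is O(n² log n)
C = eⁿ is O(eⁿ)

Therefore, the order from slowest to fastest is: B < A < C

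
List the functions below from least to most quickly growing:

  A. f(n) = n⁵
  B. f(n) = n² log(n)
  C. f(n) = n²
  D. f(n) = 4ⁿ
C < B < A < D

Comparing growth rates:
C = n² is O(n²)
B = n² log(n) is O(n² log n)
A = n⁵ is O(n⁵)
D = 4ⁿ is O(4ⁿ)

Therefore, the order from slowest to fastest is: C < B < A < D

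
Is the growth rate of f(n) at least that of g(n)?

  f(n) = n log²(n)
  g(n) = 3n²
False

f(n) = n log²(n) is O(n log² n), and g(n) = 3n² is O(n²).
Since O(n log² n) grows slower than O(n²), f(n) = Ω(g(n)) is false.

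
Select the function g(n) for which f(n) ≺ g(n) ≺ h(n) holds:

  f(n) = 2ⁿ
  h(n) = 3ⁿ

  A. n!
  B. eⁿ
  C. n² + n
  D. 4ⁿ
B

We need g(n) with 2ⁿ = o(g(n)) and g(n) = o(3ⁿ), i.e. O(2ⁿ) ≺ g ≺ O(3ⁿ).
Check each option:
  A. n! — O(n!) does not grow strictly slower than h(n)
  B. eⁿ — O(eⁿ) is strictly between O(2ⁿ) and O(3ⁿ) ✓
  C. n² + n — O(n²) does not grow strictly faster than f(n)
  D. 4ⁿ — O(4ⁿ) does not grow strictly slower than h(n)

Only option B (eⁿ) lies strictly between.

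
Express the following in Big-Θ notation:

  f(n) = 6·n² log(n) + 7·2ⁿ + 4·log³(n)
Θ(2ⁿ)

Order the terms by growth rate: 4·log³(n) ≺ 6·n² log(n) ≺ 7·2ⁿ.
The fastest-growing term 7·2ⁿ dominates as n → ∞; dropping its constant factor gives Θ(2ⁿ).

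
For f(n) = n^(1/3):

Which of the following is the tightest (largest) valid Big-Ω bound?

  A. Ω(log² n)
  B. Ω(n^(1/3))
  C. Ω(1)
B

f(n) = n^(1/3) is Ω(n^(1/3)).
All listed options are valid Big-Ω bounds (lower bounds),
but Ω(n^(1/3)) is the tightest (largest valid bound).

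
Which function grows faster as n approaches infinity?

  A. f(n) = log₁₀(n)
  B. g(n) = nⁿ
B

f(n) = log₁₀(n) is O(log n), while g(n) = nⁿ is O(nⁿ).
Since O(nⁿ) grows faster than O(log n), g(n) dominates.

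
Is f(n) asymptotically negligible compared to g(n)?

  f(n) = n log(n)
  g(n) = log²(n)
False

f(n) = n log(n) is O(n log n), and g(n) = log²(n) is O(log² n).
Since O(n log n) grows faster than or equal to O(log² n), f(n) = o(g(n)) is false.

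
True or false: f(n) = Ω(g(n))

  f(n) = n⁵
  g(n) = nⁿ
False

f(n) = n⁵ is O(n⁵), and g(n) = nⁿ is O(nⁿ).
Since O(n⁵) grows slower than O(nⁿ), f(n) = Ω(g(n)) is false.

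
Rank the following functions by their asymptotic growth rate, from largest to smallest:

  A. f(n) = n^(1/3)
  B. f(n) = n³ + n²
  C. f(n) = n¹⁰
C > B > A

Comparing growth rates:
C = n¹⁰ is O(n¹⁰)
B = n³ + n² is O(n³)
A = n^(1/3) is O(n^(1/3))

Therefore, the order from fastest to slowest is: C > B > A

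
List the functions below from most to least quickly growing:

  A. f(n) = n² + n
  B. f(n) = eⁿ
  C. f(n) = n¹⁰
B > C > A

Comparing growth rates:
B = eⁿ is O(eⁿ)
C = n¹⁰ is O(n¹⁰)
A = n² + n is O(n²)

Therefore, the order from fastest to slowest is: B > C > A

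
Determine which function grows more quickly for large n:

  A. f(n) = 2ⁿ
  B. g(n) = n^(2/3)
A

f(n) = 2ⁿ is O(2ⁿ), while g(n) = n^(2/3) is O(n^(2/3)).
Since O(2ⁿ) grows faster than O(n^(2/3)), f(n) dominates.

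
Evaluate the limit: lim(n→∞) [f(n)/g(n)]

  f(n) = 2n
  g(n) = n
2

Since 2n and n have the same growth rate (O(n)),
the ratio converges to a constant: 2.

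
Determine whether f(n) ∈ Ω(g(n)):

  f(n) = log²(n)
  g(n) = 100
True

f(n) = log²(n) is O(log² n), and g(n) = 100 is O(1).
Since O(log² n) grows at least as fast as O(1), f(n) = Ω(g(n)) is true.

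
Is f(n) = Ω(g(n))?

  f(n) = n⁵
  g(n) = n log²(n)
True

f(n) = n⁵ is O(n⁵), and g(n) = n log²(n) is O(n log² n).
Since O(n⁵) grows at least as fast as O(n log² n), f(n) = Ω(g(n)) is true.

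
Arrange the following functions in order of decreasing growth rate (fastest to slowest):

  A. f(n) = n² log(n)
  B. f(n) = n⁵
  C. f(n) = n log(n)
B > A > C

Comparing growth rates:
B = n⁵ is O(n⁵)
A = n² log(n) is O(n² log n)
C = n log(n) is O(n log n)

Therefore, the order from fastest to slowest is: B > A > C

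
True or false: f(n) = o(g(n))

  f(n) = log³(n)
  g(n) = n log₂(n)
True

f(n) = log³(n) is O(log³ n), and g(n) = n log₂(n) is O(n log n).
Since O(log³ n) grows strictly slower than O(n log n), f(n) = o(g(n)) is true.
This means lim(n→∞) f(n)/g(n) = 0.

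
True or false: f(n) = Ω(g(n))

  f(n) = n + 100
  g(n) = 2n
True

f(n) = n + 100 and g(n) = 2n are both O(n).
Big-Ω permits equal growth rates (f ≥ c·g for some c > 0), so f(n) = Ω(g(n)) is true.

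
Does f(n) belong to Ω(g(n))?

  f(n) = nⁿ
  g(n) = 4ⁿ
True

f(n) = nⁿ is O(nⁿ), and g(n) = 4ⁿ is O(4ⁿ).
Since O(nⁿ) grows at least as fast as O(4ⁿ), f(n) = Ω(g(n)) is true.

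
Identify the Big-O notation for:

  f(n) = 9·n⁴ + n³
O(n⁴)

The dominant term in 9·n⁴ + n³ is 9·n⁴, which is Θ(n⁴).
Lower-order terms (n³) are asymptotically negligible.
Constants are absorbed, so the tightest bound is O(n⁴).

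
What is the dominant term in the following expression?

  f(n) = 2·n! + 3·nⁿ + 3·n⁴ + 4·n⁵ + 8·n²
3·nⁿ

Looking at each term:
  - 2·n! is O(n!)
  - 3·nⁿ is O(nⁿ)
  - 3·n⁴ is O(n⁴)
  - 4·n⁵ is O(n⁵)
  - 8·n² is O(n²)

The term 3·nⁿ (O(nⁿ)) grows fastest and dominates all others.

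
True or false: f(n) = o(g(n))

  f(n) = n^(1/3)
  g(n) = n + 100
True

f(n) = n^(1/3) is O(n^(1/3)), and g(n) = n + 100 is O(n).
Since O(n^(1/3)) grows strictly slower than O(n), f(n) = o(g(n)) is true.
This means lim(n→∞) f(n)/g(n) = 0.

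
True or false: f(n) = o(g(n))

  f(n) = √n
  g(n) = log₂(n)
False

f(n) = √n is O(√n), and g(n) = log₂(n) is O(log n).
Since O(√n) grows faster than or equal to O(log n), f(n) = o(g(n)) is false.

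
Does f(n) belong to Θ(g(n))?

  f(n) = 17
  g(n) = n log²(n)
False

f(n) = 17 is O(1), and g(n) = n log²(n) is O(n log² n).
Since they have different growth rates, f(n) = Θ(g(n)) is false.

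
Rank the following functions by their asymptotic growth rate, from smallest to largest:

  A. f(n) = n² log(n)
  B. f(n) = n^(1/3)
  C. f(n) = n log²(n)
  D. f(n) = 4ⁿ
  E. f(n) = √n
B < E < C < A < D

Comparing growth rates:
B = n^(1/3) is O(n^(1/3))
E = √n is O(√n)
C = n log²(n) is O(n log² n)
A = n² log(n) is O(n² log n)
D = 4ⁿ is O(4ⁿ)

Therefore, the order from slowest to fastest is: B < E < C < A < D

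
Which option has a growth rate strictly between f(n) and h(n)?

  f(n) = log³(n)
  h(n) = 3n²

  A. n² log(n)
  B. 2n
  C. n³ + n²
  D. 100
B

We need g(n) with log³(n) = o(g(n)) and g(n) = o(3n²), i.e. O(log³ n) ≺ g ≺ O(n²).
Check each option:
  A. n² log(n) — O(n² log n) does not grow strictly slower than h(n)
  B. 2n — O(n) is strictly between O(log³ n) and O(n²) ✓
  C. n³ + n² — O(n³) does not grow strictly slower than h(n)
  D. 100 — O(1) does not grow strictly faster than f(n)

Only option B (2n) lies strictly between.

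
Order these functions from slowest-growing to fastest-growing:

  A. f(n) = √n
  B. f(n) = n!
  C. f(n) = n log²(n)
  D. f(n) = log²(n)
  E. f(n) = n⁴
D < A < C < E < B

Comparing growth rates:
D = log²(n) is O(log² n)
A = √n is O(√n)
C = n log²(n) is O(n log² n)
E = n⁴ is O(n⁴)
B = n! is O(n!)

Therefore, the order from slowest to fastest is: D < A < C < E < B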